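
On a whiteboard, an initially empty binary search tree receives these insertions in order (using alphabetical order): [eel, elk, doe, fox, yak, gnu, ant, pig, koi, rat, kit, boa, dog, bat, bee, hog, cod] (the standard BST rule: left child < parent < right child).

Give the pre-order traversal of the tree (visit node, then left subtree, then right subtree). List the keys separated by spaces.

eel: root
elk: right child of eel (depth 1)
doe: left child of eel (depth 1)
fox: right child of elk (depth 2)
yak: right child of fox (depth 3)
gnu: left child of yak (depth 4)
ant: left child of doe (depth 2)
pig: right child of gnu (depth 5)
koi: left child of pig (depth 6)
rat: right child of pig (depth 6)
kit: left child of koi (depth 7)
boa: right child of ant (depth 3)
dog: right child of doe (depth 2)
bat: left child of boa (depth 4)
bee: right child of bat (depth 5)
hog: left child of kit (depth 8)
cod: right child of boa (depth 4)

eel doe ant boa bat bee cod dog elk fox yak gnu pig koi kit hog rat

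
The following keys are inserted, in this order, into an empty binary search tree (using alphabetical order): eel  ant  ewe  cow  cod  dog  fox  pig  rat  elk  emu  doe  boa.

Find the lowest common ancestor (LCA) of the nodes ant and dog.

Insert eel: tree is empty, so eel becomes the root.
Insert ant: ant < eel → go left. Place as left child of eel.
Insert ewe: ewe > eel → go right. Place as right child of eel.
Insert cow: cow < eel → go left; cow > ant → go right. Place as right child of ant.
Insert cod: cod < eel → go left; cod > ant → go right; cod < cow → go left. Place as left child of cow.
Insert dog: dog < eel → go left; dog > ant → go right; dog > cow → go right. Place as right child of cow.
Insert fox: fox > eel → go right; fox > ewe → go right. Place as right child of ewe.
Insert pig: pig > eel → go right; pig > ewe → go right; pig > fox → go right. Place as right child of fox.
Insert rat: rat > eel → go right; rat > ewe → go right; rat > fox → go right; rat > pig → go right. Place as right child of pig.
Insert elk: elk > eel → go right; elk < ewe → go left. Place as left child of ewe.
Insert emu: emu > eel → go right; emu < ewe → go left; emu > elk → go right. Place as right child of elk.
Insert doe: doe < eel → go left; doe > ant → go right; doe > cow → go right; doe < dog → go left. Place as left child of dog.
Insert boa: boa < eel → go left; boa > ant → go right; boa < cow → go left; boa < cod → go left. Place as left child of cod.

Path to ant: eel → ant
Path to dog: eel → ant → cow → dog
ant lies on both paths and is an ancestor of the other node.

ant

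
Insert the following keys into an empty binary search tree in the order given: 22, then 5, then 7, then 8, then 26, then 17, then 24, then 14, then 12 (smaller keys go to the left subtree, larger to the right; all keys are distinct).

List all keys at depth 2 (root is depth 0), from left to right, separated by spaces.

7 24

Resulting structure (node: left, right):
  22: L=5, R=26
  5: L=–, R=7
  7: L=–, R=8
  8: L=–, R=17
  26: L=24, R=–
  17: L=14, R=–
  24: L=–, R=–
  14: L=12, R=–
  12: L=–, R=–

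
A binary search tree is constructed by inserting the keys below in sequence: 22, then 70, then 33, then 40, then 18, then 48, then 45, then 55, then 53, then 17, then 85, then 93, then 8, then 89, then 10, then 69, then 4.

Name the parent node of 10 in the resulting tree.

22: root
70: right child of 22 (depth 1)
33: left child of 70 (depth 2)
40: right child of 33 (depth 3)
18: left child of 22 (depth 1)
48: right child of 40 (depth 4)
45: left child of 48 (depth 5)
55: right child of 48 (depth 5)
53: left child of 55 (depth 6)
17: left child of 18 (depth 2)
85: right child of 70 (depth 2)
93: right child of 85 (depth 3)
8: left child of 17 (depth 3)
89: left child of 93 (depth 4)
10: right child of 8 (depth 4)
69: right child of 55 (depth 6)
4: left child of 8 (depth 4)

8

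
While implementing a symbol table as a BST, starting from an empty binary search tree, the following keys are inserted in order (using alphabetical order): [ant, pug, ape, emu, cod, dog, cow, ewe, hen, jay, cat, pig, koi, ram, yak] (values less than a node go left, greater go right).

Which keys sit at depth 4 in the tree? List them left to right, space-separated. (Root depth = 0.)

ant: root
pug: right child of ant (depth 1)
ape: left child of pug (depth 2)
emu: right child of ape (depth 3)
cod: left child of emu (depth 4)
dog: right child of cod (depth 5)
cow: left child of dog (depth 6)
ewe: right child of emu (depth 4)
hen: right child of ewe (depth 5)
jay: right child of hen (depth 6)
cat: left child of cod (depth 5)
pig: right child of jay (depth 7)
koi: left child of pig (depth 8)
ram: right child of pug (depth 2)
yak: right child of ram (depth 3)

cod ewe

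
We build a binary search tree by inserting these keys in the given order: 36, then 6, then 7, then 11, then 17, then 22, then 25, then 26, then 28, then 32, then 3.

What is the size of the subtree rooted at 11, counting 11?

36: root
6: left child of 36 (depth 1)
7: right child of 6 (depth 2)
11: right child of 7 (depth 3)
17: right child of 11 (depth 4)
22: right child of 17 (depth 5)
25: right child of 22 (depth 6)
26: right child of 25 (depth 7)
28: right child of 26 (depth 8)
32: right child of 28 (depth 9)
3: left child of 6 (depth 2)

Subtree rooted at 11 contains: 11, 17, 22, 25, 26, 28, 32 — 7 nodes.

7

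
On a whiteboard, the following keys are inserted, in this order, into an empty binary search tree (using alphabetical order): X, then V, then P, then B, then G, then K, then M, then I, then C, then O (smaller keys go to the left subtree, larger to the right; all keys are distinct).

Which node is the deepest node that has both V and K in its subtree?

Resulting structure (node: left, right):
  X: L=V, R=–
  V: L=P, R=–
  P: L=B, R=–
  B: L=–, R=G
  G: L=C, R=K
  K: L=I, R=M
  M: L=–, R=O
  I: L=–, R=–
  C: L=–, R=–
  O: L=–, R=–

Path to V: X → V
Path to K: X → V → P → B → G → K
V lies on both paths and is an ancestor of the other node.

V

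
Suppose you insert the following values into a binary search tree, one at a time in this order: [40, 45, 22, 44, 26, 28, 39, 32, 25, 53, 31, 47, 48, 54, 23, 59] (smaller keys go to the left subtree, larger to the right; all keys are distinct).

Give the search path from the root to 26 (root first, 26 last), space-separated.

Insert 40: tree is empty, so 40 becomes the root.
Insert 45: 45 > 40 → go right. Place as right child of 40.
Insert 22: 22 < 40 → go left. Place as left child of 40.
Insert 44: 44 > 40 → go right; 44 < 45 → go left. Place as left child of 45.
Insert 26: 26 < 40 → go left; 26 > 22 → go right. Place as right child of 22.
Insert 28: 28 < 40 → go left; 28 > 22 → go right; 28 > 26 → go right. Place as right child of 26.
Insert 39: 39 < 40 → go left; 39 > 22 → go right; 39 > 26 → go right; 39 > 28 → go right. Place as right child of 28.
Insert 32: 32 < 40 → go left; 32 > 22 → go right; 32 > 26 → go right; 32 > 28 → go right; 32 < 39 → go left. Place as left child of 39.
Insert 25: 25 < 40 → go left; 25 > 22 → go right; 25 < 26 → go left. Place as left child of 26.
Insert 53: 53 > 40 → go right; 53 > 45 → go right. Place as right child of 45.
Insert 31: 31 < 40 → go left; 31 > 22 → go right; 31 > 26 → go right; 31 > 28 → go right; 31 < 39 → go left; 31 < 32 → go left. Place as left child of 32.
Insert 47: 47 > 40 → go right; 47 > 45 → go right; 47 < 53 → go left. Place as left child of 53.
Insert 48: 48 > 40 → go right; 48 > 45 → go right; 48 < 53 → go left; 48 > 47 → go right. Place as right child of 47.
Insert 54: 54 > 40 → go right; 54 > 45 → go right; 54 > 53 → go right. Place as right child of 53.
Insert 23: 23 < 40 → go left; 23 > 22 → go right; 23 < 26 → go left; 23 < 25 → go left. Place as left child of 25.
Insert 59: 59 > 40 → go right; 59 > 45 → go right; 59 > 53 → go right; 59 > 54 → go right. Place as right child of 54.

40 22 26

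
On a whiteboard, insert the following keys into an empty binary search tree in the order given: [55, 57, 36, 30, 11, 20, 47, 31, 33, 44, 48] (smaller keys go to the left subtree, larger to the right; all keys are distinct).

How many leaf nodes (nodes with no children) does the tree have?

55: root
57: right child of 55 (depth 1)
36: left child of 55 (depth 1)
30: left child of 36 (depth 2)
11: left child of 30 (depth 3)
20: right child of 11 (depth 4)
47: right child of 36 (depth 2)
31: right child of 30 (depth 3)
33: right child of 31 (depth 4)
44: left child of 47 (depth 3)
48: right child of 47 (depth 3)

Leaves: 20, 33, 44, 48, 57 — 5 in total.

5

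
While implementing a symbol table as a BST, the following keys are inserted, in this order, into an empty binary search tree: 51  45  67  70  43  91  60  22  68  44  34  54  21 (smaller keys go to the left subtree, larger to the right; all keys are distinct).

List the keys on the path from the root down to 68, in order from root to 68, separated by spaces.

51 67 70 68

Insert 51: tree is empty, so 51 becomes the root.
Insert 45: 45 < 51 → go left. Place as left child of 51.
Insert 67: 67 > 51 → go right. Place as right child of 51.
Insert 70: 70 > 51 → go right; 70 > 67 → go right. Place as right child of 67.
Insert 43: 43 < 51 → go left; 43 < 45 → go left. Place as left child of 45.
Insert 91: 91 > 51 → go right; 91 > 67 → go right; 91 > 70 → go right. Place as right child of 70.
Insert 60: 60 > 51 → go right; 60 < 67 → go left. Place as left child of 67.
Insert 22: 22 < 51 → go left; 22 < 45 → go left; 22 < 43 → go left. Place as left child of 43.
Insert 68: 68 > 51 → go right; 68 > 67 → go right; 68 < 70 → go left. Place as left child of 70.
Insert 44: 44 < 51 → go left; 44 < 45 → go left; 44 > 43 → go right. Place as right child of 43.
Insert 34: 34 < 51 → go left; 34 < 45 → go left; 34 < 43 → go left; 34 > 22 → go right. Place as right child of 22.
Insert 54: 54 > 51 → go right; 54 < 67 → go left; 54 < 60 → go left. Place as left child of 60.
Insert 21: 21 < 51 → go left; 21 < 45 → go left; 21 < 43 → go left; 21 < 22 → go left. Place as left child of 22.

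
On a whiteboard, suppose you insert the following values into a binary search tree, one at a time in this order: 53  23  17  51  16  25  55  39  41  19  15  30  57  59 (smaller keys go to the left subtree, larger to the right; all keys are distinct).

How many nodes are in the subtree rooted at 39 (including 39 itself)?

3

53: root
23: left child of 53 (depth 1)
17: left child of 23 (depth 2)
51: right child of 23 (depth 2)
16: left child of 17 (depth 3)
25: left child of 51 (depth 3)
55: right child of 53 (depth 1)
39: right child of 25 (depth 4)
41: right child of 39 (depth 5)
19: right child of 17 (depth 3)
15: left child of 16 (depth 4)
30: left child of 39 (depth 5)
57: right child of 55 (depth 2)
59: right child of 57 (depth 3)

Subtree rooted at 39 contains: 39, 30, 41 — 3 nodes.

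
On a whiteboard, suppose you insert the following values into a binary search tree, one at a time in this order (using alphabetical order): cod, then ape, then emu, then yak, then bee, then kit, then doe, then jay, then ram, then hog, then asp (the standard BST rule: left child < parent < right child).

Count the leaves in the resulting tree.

cod: root
ape: left child of cod (depth 1)
emu: right child of cod (depth 1)
yak: right child of emu (depth 2)
bee: right child of ape (depth 2)
kit: left child of yak (depth 3)
doe: left child of emu (depth 2)
jay: left child of kit (depth 4)
ram: right child of kit (depth 4)
hog: left child of jay (depth 5)
asp: left child of bee (depth 3)

Leaves: asp, doe, hog, ram — 4 in total.

4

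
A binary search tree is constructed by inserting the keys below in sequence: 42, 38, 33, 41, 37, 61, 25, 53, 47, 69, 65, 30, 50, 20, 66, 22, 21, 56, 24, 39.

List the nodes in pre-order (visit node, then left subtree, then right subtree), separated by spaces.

Insert 42: tree is empty, so 42 becomes the root.
Insert 38: 38 < 42 → go left. Place as left child of 42.
Insert 33: 33 < 42 → go left; 33 < 38 → go left. Place as left child of 38.
Insert 41: 41 < 42 → go left; 41 > 38 → go right. Place as right child of 38.
Insert 37: 37 < 42 → go left; 37 < 38 → go left; 37 > 33 → go right. Place as right child of 33.
Insert 61: 61 > 42 → go right. Place as right child of 42.
Insert 25: 25 < 42 → go left; 25 < 38 → go left; 25 < 33 → go left. Place as left child of 33.
Insert 53: 53 > 42 → go right; 53 < 61 → go left. Place as left child of 61.
Insert 47: 47 > 42 → go right; 47 < 61 → go left; 47 < 53 → go left. Place as left child of 53.
Insert 69: 69 > 42 → go right; 69 > 61 → go right. Place as right child of 61.
Insert 65: 65 > 42 → go right; 65 > 61 → go right; 65 < 69 → go left. Place as left child of 69.
Insert 30: 30 < 42 → go left; 30 < 38 → go left; 30 < 33 → go left; 30 > 25 → go right. Place as right child of 25.
Insert 50: 50 > 42 → go right; 50 < 61 → go left; 50 < 53 → go left; 50 > 47 → go right. Place as right child of 47.
Insert 20: 20 < 42 → go left; 20 < 38 → go left; 20 < 33 → go left; 20 < 25 → go left. Place as left child of 25.
Insert 66: 66 > 42 → go right; 66 > 61 → go right; 66 < 69 → go left; 66 > 65 → go right. Place as right child of 65.
Insert 22: 22 < 42 → go left; 22 < 38 → go left; 22 < 33 → go left; 22 < 25 → go left; 22 > 20 → go right. Place as right child of 20.
Insert 21: 21 < 42 → go left; 21 < 38 → go left; 21 < 33 → go left; 21 < 25 → go left; 21 > 20 → go right; 21 < 22 → go left. Place as left child of 22.
Insert 56: 56 > 42 → go right; 56 < 61 → go left; 56 > 53 → go right. Place as right child of 53.
Insert 24: 24 < 42 → go left; 24 < 38 → go left; 24 < 33 → go left; 24 < 25 → go left; 24 > 20 → go right; 24 > 22 → go right. Place as right child of 22.
Insert 39: 39 < 42 → go left; 39 > 38 → go right; 39 < 41 → go left. Place as left child of 41.

42 38 33 25 20 22 21 24 30 37 41 39 61 53 47 50 56 69 65 66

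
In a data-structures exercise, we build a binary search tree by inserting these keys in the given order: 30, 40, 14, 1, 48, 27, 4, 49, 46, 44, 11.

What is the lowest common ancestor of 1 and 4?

1

30: root
40: right child of 30 (depth 1)
14: left child of 30 (depth 1)
1: left child of 14 (depth 2)
48: right child of 40 (depth 2)
27: right child of 14 (depth 2)
4: right child of 1 (depth 3)
49: right child of 48 (depth 3)
46: left child of 48 (depth 3)
44: left child of 46 (depth 4)
11: right child of 4 (depth 4)

Path to 1: 30 → 14 → 1
Path to 4: 30 → 14 → 1 → 4
1 lies on both paths and is an ancestor of the other node.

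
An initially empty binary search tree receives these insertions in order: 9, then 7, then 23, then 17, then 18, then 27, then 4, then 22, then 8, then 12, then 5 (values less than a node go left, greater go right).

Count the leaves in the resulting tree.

5

Insert 9: tree is empty, so 9 becomes the root.
Insert 7: 7 < 9 → go left. Place as left child of 9.
Insert 23: 23 > 9 → go right. Place as right child of 9.
Insert 17: 17 > 9 → go right; 17 < 23 → go left. Place as left child of 23.
Insert 18: 18 > 9 → go right; 18 < 23 → go left; 18 > 17 → go right. Place as right child of 17.
Insert 27: 27 > 9 → go right; 27 > 23 → go right. Place as right child of 23.
Insert 4: 4 < 9 → go left; 4 < 7 → go left. Place as left child of 7.
Insert 22: 22 > 9 → go right; 22 < 23 → go left; 22 > 17 → go right; 22 > 18 → go right. Place as right child of 18.
Insert 8: 8 < 9 → go left; 8 > 7 → go right. Place as right child of 7.
Insert 12: 12 > 9 → go right; 12 < 23 → go left; 12 < 17 → go left. Place as left child of 17.
Insert 5: 5 < 9 → go left; 5 < 7 → go left; 5 > 4 → go right. Place as right child of 4.

Leaves: 5, 8, 12, 22, 27 — 5 in total.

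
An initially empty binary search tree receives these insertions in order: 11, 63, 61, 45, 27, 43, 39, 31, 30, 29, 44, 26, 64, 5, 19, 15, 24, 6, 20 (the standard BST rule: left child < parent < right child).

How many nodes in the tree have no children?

Insert 11: tree is empty, so 11 becomes the root.
Insert 63: 63 > 11 → go right. Place as right child of 11.
Insert 61: 61 > 11 → go right; 61 < 63 → go left. Place as left child of 63.
Insert 45: 45 > 11 → go right; 45 < 63 → go left; 45 < 61 → go left. Place as left child of 61.
Insert 27: 27 > 11 → go right; 27 < 63 → go left; 27 < 61 → go left; 27 < 45 → go left. Place as left child of 45.
Insert 43: 43 > 11 → go right; 43 < 63 → go left; 43 < 61 → go left; 43 < 45 → go left; 43 > 27 → go right. Place as right child of 27.
Insert 39: 39 > 11 → go right; 39 < 63 → go left; 39 < 61 → go left; 39 < 45 → go left; 39 > 27 → go right; 39 < 43 → go left. Place as left child of 43.
Insert 31: 31 > 11 → go right; 31 < 63 → go left; 31 < 61 → go left; 31 < 45 → go left; 31 > 27 → go right; 31 < 43 → go left; 31 < 39 → go left. Place as left child of 39.
Insert 30: 30 > 11 → go right; 30 < 63 → go left; 30 < 61 → go left; 30 < 45 → go left; 30 > 27 → go right; 30 < 43 → go left; 30 < 39 → go left; 30 < 31 → go left. Place as left child of 31.
Insert 29: 29 > 11 → go right; 29 < 63 → go left; 29 < 61 → go left; 29 < 45 → go left; 29 > 27 → go right; 29 < 43 → go left; 29 < 39 → go left; 29 < 31 → go left; 29 < 30 → go left. Place as left child of 30.
Insert 44: 44 > 11 → go right; 44 < 63 → go left; 44 < 61 → go left; 44 < 45 → go left; 44 > 27 → go right; 44 > 43 → go right. Place as right child of 43.
Insert 26: 26 > 11 → go right; 26 < 63 → go left; 26 < 61 → go left; 26 < 45 → go left; 26 < 27 → go left. Place as left child of 27.
Insert 64: 64 > 11 → go right; 64 > 63 → go right. Place as right child of 63.
Insert 5: 5 < 11 → go left. Place as left child of 11.
Insert 19: 19 > 11 → go right; 19 < 63 → go left; 19 < 61 → go left; 19 < 45 → go left; 19 < 27 → go left; 19 < 26 → go left. Place as left child of 26.
Insert 15: 15 > 11 → go right; 15 < 63 → go left; 15 < 61 → go left; 15 < 45 → go left; 15 < 27 → go left; 15 < 26 → go left; 15 < 19 → go left. Place as left child of 19.
Insert 24: 24 > 11 → go right; 24 < 63 → go left; 24 < 61 → go left; 24 < 45 → go left; 24 < 27 → go left; 24 < 26 → go left; 24 > 19 → go right. Place as right child of 19.
Insert 6: 6 < 11 → go left; 6 > 5 → go right. Place as right child of 5.
Insert 20: 20 > 11 → go right; 20 < 63 → go left; 20 < 61 → go left; 20 < 45 → go left; 20 < 27 → go left; 20 < 26 → go left; 20 > 19 → go right; 20 < 24 → go left. Place as left child of 24.

Leaves: 6, 15, 20, 29, 44, 64 — 6 in total.

6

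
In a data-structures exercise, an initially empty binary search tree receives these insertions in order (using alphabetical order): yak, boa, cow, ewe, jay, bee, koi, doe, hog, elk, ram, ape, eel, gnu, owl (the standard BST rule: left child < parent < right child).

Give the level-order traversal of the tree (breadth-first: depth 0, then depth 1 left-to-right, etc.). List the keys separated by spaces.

Resulting structure (node: left, right):
  yak: L=boa, R=–
  boa: L=bee, R=cow
  cow: L=–, R=ewe
  ewe: L=doe, R=jay
  jay: L=hog, R=koi
  bee: L=ape, R=–
  koi: L=–, R=ram
  doe: L=–, R=elk
  hog: L=gnu, R=–
  elk: L=eel, R=–
  ram: L=owl, R=–
  ape: L=–, R=–
  eel: L=–, R=–
  gnu: L=–, R=–
  owl: L=–, R=–

yak boa bee cow ape ewe doe jay elk hog koi eel gnu ram owl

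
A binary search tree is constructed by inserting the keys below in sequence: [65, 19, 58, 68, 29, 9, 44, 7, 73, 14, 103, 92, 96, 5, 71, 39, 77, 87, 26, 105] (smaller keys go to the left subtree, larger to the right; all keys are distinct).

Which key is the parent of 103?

65: root
19: left child of 65 (depth 1)
58: right child of 19 (depth 2)
68: right child of 65 (depth 1)
29: left child of 58 (depth 3)
9: left child of 19 (depth 2)
44: right child of 29 (depth 4)
7: left child of 9 (depth 3)
73: right child of 68 (depth 2)
14: right child of 9 (depth 3)
103: right child of 73 (depth 3)
92: left child of 103 (depth 4)
96: right child of 92 (depth 5)
5: left child of 7 (depth 4)
71: left child of 73 (depth 3)
39: left child of 44 (depth 5)
77: left child of 92 (depth 5)
87: right child of 77 (depth 6)
26: left child of 29 (depth 4)
105: right child of 103 (depth 4)

73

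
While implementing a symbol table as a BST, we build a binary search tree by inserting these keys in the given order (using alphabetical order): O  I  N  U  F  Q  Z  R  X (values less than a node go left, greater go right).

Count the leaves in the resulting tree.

4

Resulting structure (node: left, right):
  O: L=I, R=U
  I: L=F, R=N
  N: L=–, R=–
  U: L=Q, R=Z
  F: L=–, R=–
  Q: L=–, R=R
  Z: L=X, R=–
  R: L=–, R=–
  X: L=–, R=–

Leaves: F, N, R, X — 4 in total.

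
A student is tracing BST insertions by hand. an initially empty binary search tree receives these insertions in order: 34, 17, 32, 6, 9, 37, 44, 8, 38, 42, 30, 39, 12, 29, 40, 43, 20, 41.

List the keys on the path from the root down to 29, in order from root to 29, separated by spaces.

Insert 34: tree is empty, so 34 becomes the root.
Insert 17: 17 < 34 → go left. Place as left child of 34.
Insert 32: 32 < 34 → go left; 32 > 17 → go right. Place as right child of 17.
Insert 6: 6 < 34 → go left; 6 < 17 → go left. Place as left child of 17.
Insert 9: 9 < 34 → go left; 9 < 17 → go left; 9 > 6 → go right. Place as right child of 6.
Insert 37: 37 > 34 → go right. Place as right child of 34.
Insert 44: 44 > 34 → go right; 44 > 37 → go right. Place as right child of 37.
Insert 8: 8 < 34 → go left; 8 < 17 → go left; 8 > 6 → go right; 8 < 9 → go left. Place as left child of 9.
Insert 38: 38 > 34 → go right; 38 > 37 → go right; 38 < 44 → go left. Place as left child of 44.
Insert 42: 42 > 34 → go right; 42 > 37 → go right; 42 < 44 → go left; 42 > 38 → go right. Place as right child of 38.
Insert 30: 30 < 34 → go left; 30 > 17 → go right; 30 < 32 → go left. Place as left child of 32.
Insert 39: 39 > 34 → go right; 39 > 37 → go right; 39 < 44 → go left; 39 > 38 → go right; 39 < 42 → go left. Place as left child of 42.
Insert 12: 12 < 34 → go left; 12 < 17 → go left; 12 > 6 → go right; 12 > 9 → go right. Place as right child of 9.
Insert 29: 29 < 34 → go left; 29 > 17 → go right; 29 < 32 → go left; 29 < 30 → go left. Place as left child of 30.
Insert 40: 40 > 34 → go right; 40 > 37 → go right; 40 < 44 → go left; 40 > 38 → go right; 40 < 42 → go left; 40 > 39 → go right. Place as right child of 39.
Insert 43: 43 > 34 → go right; 43 > 37 → go right; 43 < 44 → go left; 43 > 38 → go right; 43 > 42 → go right. Place as right child of 42.
Insert 20: 20 < 34 → go left; 20 > 17 → go right; 20 < 32 → go left; 20 < 30 → go left; 20 < 29 → go left. Place as left child of 29.
Insert 41: 41 > 34 → go right; 41 > 37 → go right; 41 < 44 → go left; 41 > 38 → go right; 41 < 42 → go left; 41 > 39 → go right; 41 > 40 → go right. Place as right child of 40.

34 17 32 30 29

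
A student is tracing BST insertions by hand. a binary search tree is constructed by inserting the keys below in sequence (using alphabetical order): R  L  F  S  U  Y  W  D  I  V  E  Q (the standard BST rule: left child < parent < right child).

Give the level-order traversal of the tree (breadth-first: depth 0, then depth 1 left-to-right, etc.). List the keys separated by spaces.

Insert R: tree is empty, so R becomes the root.
Insert L: L < R → go left. Place as left child of R.
Insert F: F < R → go left; F < L → go left. Place as left child of L.
Insert S: S > R → go right. Place as right child of R.
Insert U: U > R → go right; U > S → go right. Place as right child of S.
Insert Y: Y > R → go right; Y > S → go right; Y > U → go right. Place as right child of U.
Insert W: W > R → go right; W > S → go right; W > U → go right; W < Y → go left. Place as left child of Y.
Insert D: D < R → go left; D < L → go left; D < F → go left. Place as left child of F.
Insert I: I < R → go left; I < L → go left; I > F → go right. Place as right child of F.
Insert V: V > R → go right; V > S → go right; V > U → go right; V < Y → go left; V < W → go left. Place as left child of W.
Insert E: E < R → go left; E < L → go left; E < F → go left; E > D → go right. Place as right child of D.
Insert Q: Q < R → go left; Q > L → go right. Place as right child of L.

R L S F Q U D I Y E W V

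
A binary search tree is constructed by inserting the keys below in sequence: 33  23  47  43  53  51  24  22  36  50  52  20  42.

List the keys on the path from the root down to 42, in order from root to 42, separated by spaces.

33 47 43 36 42

33: root
23: left child of 33 (depth 1)
47: right child of 33 (depth 1)
43: left child of 47 (depth 2)
53: right child of 47 (depth 2)
51: left child of 53 (depth 3)
24: right child of 23 (depth 2)
22: left child of 23 (depth 2)
36: left child of 43 (depth 3)
50: left child of 51 (depth 4)
52: right child of 51 (depth 4)
20: left child of 22 (depth 3)
42: right child of 36 (depth 4)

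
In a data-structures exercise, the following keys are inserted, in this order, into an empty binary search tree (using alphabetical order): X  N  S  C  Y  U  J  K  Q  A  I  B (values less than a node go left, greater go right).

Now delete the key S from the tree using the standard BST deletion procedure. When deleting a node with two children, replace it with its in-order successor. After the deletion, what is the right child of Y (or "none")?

none

Resulting structure (node: left, right):
  X: L=N, R=Y
  N: L=C, R=S
  S: L=Q, R=U
  C: L=A, R=J
  Y: L=–, R=–
  U: L=–, R=–
  J: L=I, R=K
  K: L=–, R=–
  Q: L=–, R=–
  A: L=–, R=B
  I: L=–, R=–
  B: L=–, R=–

Delete S (two children — replace with in-order successor).
After deletion, Y's right child: none.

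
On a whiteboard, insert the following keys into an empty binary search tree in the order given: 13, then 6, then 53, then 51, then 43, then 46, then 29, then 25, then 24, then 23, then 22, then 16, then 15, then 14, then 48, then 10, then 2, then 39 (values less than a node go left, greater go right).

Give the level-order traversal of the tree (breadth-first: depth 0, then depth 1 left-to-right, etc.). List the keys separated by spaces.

Insert 13: tree is empty, so 13 becomes the root.
Insert 6: 6 < 13 → go left. Place as left child of 13.
Insert 53: 53 > 13 → go right. Place as right child of 13.
Insert 51: 51 > 13 → go right; 51 < 53 → go left. Place as left child of 53.
Insert 43: 43 > 13 → go right; 43 < 53 → go left; 43 < 51 → go left. Place as left child of 51.
Insert 46: 46 > 13 → go right; 46 < 53 → go left; 46 < 51 → go left; 46 > 43 → go right. Place as right child of 43.
Insert 29: 29 > 13 → go right; 29 < 53 → go left; 29 < 51 → go left; 29 < 43 → go left. Place as left child of 43.
Insert 25: 25 > 13 → go right; 25 < 53 → go left; 25 < 51 → go left; 25 < 43 → go left; 25 < 29 → go left. Place as left child of 29.
Insert 24: 24 > 13 → go right; 24 < 53 → go left; 24 < 51 → go left; 24 < 43 → go left; 24 < 29 → go left; 24 < 25 → go left. Place as left child of 25.
Insert 23: 23 > 13 → go right; 23 < 53 → go left; 23 < 51 → go left; 23 < 43 → go left; 23 < 29 → go left; 23 < 25 → go left; 23 < 24 → go left. Place as left child of 24.
Insert 22: 22 > 13 → go right; 22 < 53 → go left; 22 < 51 → go left; 22 < 43 → go left; 22 < 29 → go left; 22 < 25 → go left; 22 < 24 → go left; 22 < 23 → go left. Place as left child of 23.
Insert 16: 16 > 13 → go right; 16 < 53 → go left; 16 < 51 → go left; 16 < 43 → go left; 16 < 29 → go left; 16 < 25 → go left; 16 < 24 → go left; 16 < 23 → go left; 16 < 22 → go left. Place as left child of 22.
Insert 15: 15 > 13 → go right; 15 < 53 → go left; 15 < 51 → go left; 15 < 43 → go left; 15 < 29 → go left; 15 < 25 → go left; 15 < 24 → go left; 15 < 23 → go left; 15 < 22 → go left; 15 < 16 → go left. Place as left child of 16.
Insert 14: 14 > 13 → go right; 14 < 53 → go left; 14 < 51 → go left; 14 < 43 → go left; 14 < 29 → go left; 14 < 25 → go left; 14 < 24 → go left; 14 < 23 → go left; 14 < 22 → go left; 14 < 16 → go left; 14 < 15 → go left. Place as left child of 15.
Insert 48: 48 > 13 → go right; 48 < 53 → go left; 48 < 51 → go left; 48 > 43 → go right; 48 > 46 → go right. Place as right child of 46.
Insert 10: 10 < 13 → go left; 10 > 6 → go right. Place as right child of 6.
Insert 2: 2 < 13 → go left; 2 < 6 → go left. Place as left child of 6.
Insert 39: 39 > 13 → go right; 39 < 53 → go left; 39 < 51 → go left; 39 < 43 → go left; 39 > 29 → go right. Place as right child of 29.

13 6 53 2 10 51 43 29 46 25 39 48 24 23 22 16 15 14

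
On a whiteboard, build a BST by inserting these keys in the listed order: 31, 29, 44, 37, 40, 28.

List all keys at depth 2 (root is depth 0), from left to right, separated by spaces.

Insert 31: tree is empty, so 31 becomes the root.
Insert 29: 29 < 31 → go left. Place as left child of 31.
Insert 44: 44 > 31 → go right. Place as right child of 31.
Insert 37: 37 > 31 → go right; 37 < 44 → go left. Place as left child of 44.
Insert 40: 40 > 31 → go right; 40 < 44 → go left; 40 > 37 → go right. Place as right child of 37.
Insert 28: 28 < 31 → go left; 28 < 29 → go left. Place as left child of 29.

28 37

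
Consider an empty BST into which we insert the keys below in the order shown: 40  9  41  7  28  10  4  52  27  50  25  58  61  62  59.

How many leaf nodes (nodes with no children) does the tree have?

5

Insert 40: tree is empty, so 40 becomes the root.
Insert 9: 9 < 40 → go left. Place as left child of 40.
Insert 41: 41 > 40 → go right. Place as right child of 40.
Insert 7: 7 < 40 → go left; 7 < 9 → go left. Place as left child of 9.
Insert 28: 28 < 40 → go left; 28 > 9 → go right. Place as right child of 9.
Insert 10: 10 < 40 → go left; 10 > 9 → go right; 10 < 28 → go left. Place as left child of 28.
Insert 4: 4 < 40 → go left; 4 < 9 → go left; 4 < 7 → go left. Place as left child of 7.
Insert 52: 52 > 40 → go right; 52 > 41 → go right. Place as right child of 41.
Insert 27: 27 < 40 → go left; 27 > 9 → go right; 27 < 28 → go left; 27 > 10 → go right. Place as right child of 10.
Insert 50: 50 > 40 → go right; 50 > 41 → go right; 50 < 52 → go left. Place as left child of 52.
Insert 25: 25 < 40 → go left; 25 > 9 → go right; 25 < 28 → go left; 25 > 10 → go right; 25 < 27 → go left. Place as left child of 27.
Insert 58: 58 > 40 → go right; 58 > 41 → go right; 58 > 52 → go right. Place as right child of 52.
Insert 61: 61 > 40 → go right; 61 > 41 → go right; 61 > 52 → go right; 61 > 58 → go right. Place as right child of 58.
Insert 62: 62 > 40 → go right; 62 > 41 → go right; 62 > 52 → go right; 62 > 58 → go right; 62 > 61 → go right. Place as right child of 61.
Insert 59: 59 > 40 → go right; 59 > 41 → go right; 59 > 52 → go right; 59 > 58 → go right; 59 < 61 → go left. Place as left child of 61.

Leaves: 4, 25, 50, 59, 62 — 5 in total.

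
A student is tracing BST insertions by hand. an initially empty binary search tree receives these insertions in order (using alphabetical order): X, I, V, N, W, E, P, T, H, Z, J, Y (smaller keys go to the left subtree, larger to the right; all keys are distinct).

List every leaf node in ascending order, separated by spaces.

H J T W Y

Insert X: tree is empty, so X becomes the root.
Insert I: I < X → go left. Place as left child of X.
Insert V: V < X → go left; V > I → go right. Place as right child of I.
Insert N: N < X → go left; N > I → go right; N < V → go left. Place as left child of V.
Insert W: W < X → go left; W > I → go right; W > V → go right. Place as right child of V.
Insert E: E < X → go left; E < I → go left. Place as left child of I.
Insert P: P < X → go left; P > I → go right; P < V → go left; P > N → go right. Place as right child of N.
Insert T: T < X → go left; T > I → go right; T < V → go left; T > N → go right; T > P → go right. Place as right child of P.
Insert H: H < X → go left; H < I → go left; H > E → go right. Place as right child of E.
Insert Z: Z > X → go right. Place as right child of X.
Insert J: J < X → go left; J > I → go right; J < V → go left; J < N → go left. Place as left child of N.
Insert Y: Y > X → go right; Y < Z → go left. Place as left child of Z.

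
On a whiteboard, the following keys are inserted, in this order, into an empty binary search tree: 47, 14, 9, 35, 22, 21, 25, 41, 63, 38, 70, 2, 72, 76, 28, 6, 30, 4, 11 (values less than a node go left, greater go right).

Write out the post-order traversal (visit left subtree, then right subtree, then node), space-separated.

4 6 2 11 9 21 30 28 25 22 38 41 35 14 76 72 70 63 47

Insert 47: tree is empty, so 47 becomes the root.
Insert 14: 14 < 47 → go left. Place as left child of 47.
Insert 9: 9 < 47 → go left; 9 < 14 → go left. Place as left child of 14.
Insert 35: 35 < 47 → go left; 35 > 14 → go right. Place as right child of 14.
Insert 22: 22 < 47 → go left; 22 > 14 → go right; 22 < 35 → go left. Place as left child of 35.
Insert 21: 21 < 47 → go left; 21 > 14 → go right; 21 < 35 → go left; 21 < 22 → go left. Place as left child of 22.
Insert 25: 25 < 47 → go left; 25 > 14 → go right; 25 < 35 → go left; 25 > 22 → go right. Place as right child of 22.
Insert 41: 41 < 47 → go left; 41 > 14 → go right; 41 > 35 → go right. Place as right child of 35.
Insert 63: 63 > 47 → go right. Place as right child of 47.
Insert 38: 38 < 47 → go left; 38 > 14 → go right; 38 > 35 → go right; 38 < 41 → go left. Place as left child of 41.
Insert 70: 70 > 47 → go right; 70 > 63 → go right. Place as right child of 63.
Insert 2: 2 < 47 → go left; 2 < 14 → go left; 2 < 9 → go left. Place as left child of 9.
Insert 72: 72 > 47 → go right; 72 > 63 → go right; 72 > 70 → go right. Place as right child of 70.
Insert 76: 76 > 47 → go right; 76 > 63 → go right; 76 > 70 → go right; 76 > 72 → go right. Place as right child of 72.
Insert 28: 28 < 47 → go left; 28 > 14 → go right; 28 < 35 → go left; 28 > 22 → go right; 28 > 25 → go right. Place as right child of 25.
Insert 6: 6 < 47 → go left; 6 < 14 → go left; 6 < 9 → go left; 6 > 2 → go right. Place as right child of 2.
Insert 30: 30 < 47 → go left; 30 > 14 → go right; 30 < 35 → go left; 30 > 22 → go right; 30 > 25 → go right; 30 > 28 → go right. Place as right child of 28.
Insert 4: 4 < 47 → go left; 4 < 14 → go left; 4 < 9 → go left; 4 > 2 → go right; 4 < 6 → go left. Place as left child of 6.
Insert 11: 11 < 47 → go left; 11 < 14 → go left; 11 > 9 → go right. Place as right child of 9.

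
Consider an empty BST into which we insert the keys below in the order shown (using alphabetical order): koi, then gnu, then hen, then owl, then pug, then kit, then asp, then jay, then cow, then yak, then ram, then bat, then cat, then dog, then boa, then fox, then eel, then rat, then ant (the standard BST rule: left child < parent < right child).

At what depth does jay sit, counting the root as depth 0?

4

koi: root
gnu: left child of koi (depth 1)
hen: right child of gnu (depth 2)
owl: right child of koi (depth 1)
pug: right child of owl (depth 2)
kit: right child of hen (depth 3)
asp: left child of gnu (depth 2)
jay: left child of kit (depth 4)
cow: right child of asp (depth 3)
yak: right child of pug (depth 3)
ram: left child of yak (depth 4)
bat: left child of cow (depth 4)
cat: right child of bat (depth 5)
dog: right child of cow (depth 4)
boa: left child of cat (depth 6)
fox: right child of dog (depth 5)
eel: left child of fox (depth 6)
rat: right child of ram (depth 5)
ant: left child of asp (depth 3)

Path to jay: koi → gnu → hen → kit → jay, which is 4 edges.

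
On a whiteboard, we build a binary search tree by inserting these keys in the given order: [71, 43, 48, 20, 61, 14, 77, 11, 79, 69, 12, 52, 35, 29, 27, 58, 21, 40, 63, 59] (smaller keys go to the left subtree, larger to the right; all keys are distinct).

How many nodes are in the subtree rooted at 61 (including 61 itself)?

6

71: root
43: left child of 71 (depth 1)
48: right child of 43 (depth 2)
20: left child of 43 (depth 2)
61: right child of 48 (depth 3)
14: left child of 20 (depth 3)
77: right child of 71 (depth 1)
11: left child of 14 (depth 4)
79: right child of 77 (depth 2)
69: right child of 61 (depth 4)
12: right child of 11 (depth 5)
52: left child of 61 (depth 4)
35: right child of 20 (depth 3)
29: left child of 35 (depth 4)
27: left child of 29 (depth 5)
58: right child of 52 (depth 5)
21: left child of 27 (depth 6)
40: right child of 35 (depth 4)
63: left child of 69 (depth 5)
59: right child of 58 (depth 6)

Subtree rooted at 61 contains: 61, 52, 58, 59, 69, 63 — 6 nodes.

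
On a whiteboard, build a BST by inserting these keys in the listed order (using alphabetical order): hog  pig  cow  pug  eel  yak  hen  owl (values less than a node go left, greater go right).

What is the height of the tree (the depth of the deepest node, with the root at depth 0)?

Insert hog: tree is empty, so hog becomes the root.
Insert pig: pig > hog → go right. Place as right child of hog.
Insert cow: cow < hog → go left. Place as left child of hog.
Insert pug: pug > hog → go right; pug > pig → go right. Place as right child of pig.
Insert eel: eel < hog → go left; eel > cow → go right. Place as right child of cow.
Insert yak: yak > hog → go right; yak > pig → go right; yak > pug → go right. Place as right child of pug.
Insert hen: hen < hog → go left; hen > cow → go right; hen > eel → go right. Place as right child of eel.
Insert owl: owl > hog → go right; owl < pig → go left. Place as left child of pig.

The deepest node is yak at depth 3.

3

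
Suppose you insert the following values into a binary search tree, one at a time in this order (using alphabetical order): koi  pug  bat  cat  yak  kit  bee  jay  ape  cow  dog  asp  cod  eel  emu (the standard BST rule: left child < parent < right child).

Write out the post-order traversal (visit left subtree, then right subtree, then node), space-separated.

asp ape bee cod emu eel dog cow jay kit cat bat yak pug koi

Insert koi: tree is empty, so koi becomes the root.
Insert pug: pug > koi → go right. Place as right child of koi.
Insert bat: bat < koi → go left. Place as left child of koi.
Insert cat: cat < koi → go left; cat > bat → go right. Place as right child of bat.
Insert yak: yak > koi → go right; yak > pug → go right. Place as right child of pug.
Insert kit: kit < koi → go left; kit > bat → go right; kit > cat → go right. Place as right child of cat.
Insert bee: bee < koi → go left; bee > bat → go right; bee < cat → go left. Place as left child of cat.
Insert jay: jay < koi → go left; jay > bat → go right; jay > cat → go right; jay < kit → go left. Place as left child of kit.
Insert ape: ape < koi → go left; ape < bat → go left. Place as left child of bat.
Insert cow: cow < koi → go left; cow > bat → go right; cow > cat → go right; cow < kit → go left; cow < jay → go left. Place as left child of jay.
Insert dog: dog < koi → go left; dog > bat → go right; dog > cat → go right; dog < kit → go left; dog < jay → go left; dog > cow → go right. Place as right child of cow.
Insert asp: asp < koi → go left; asp < bat → go left; asp > ape → go right. Place as right child of ape.
Insert cod: cod < koi → go left; cod > bat → go right; cod > cat → go right; cod < kit → go left; cod < jay → go left; cod < cow → go left. Place as left child of cow.
Insert eel: eel < koi → go left; eel > bat → go right; eel > cat → go right; eel < kit → go left; eel < jay → go left; eel > cow → go right; eel > dog → go right. Place as right child of dog.
Insert emu: emu < koi → go left; emu > bat → go right; emu > cat → go right; emu < kit → go left; emu < jay → go left; emu > cow → go right; emu > dog → go right; emu > eel → go right. Place as right child of eel.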